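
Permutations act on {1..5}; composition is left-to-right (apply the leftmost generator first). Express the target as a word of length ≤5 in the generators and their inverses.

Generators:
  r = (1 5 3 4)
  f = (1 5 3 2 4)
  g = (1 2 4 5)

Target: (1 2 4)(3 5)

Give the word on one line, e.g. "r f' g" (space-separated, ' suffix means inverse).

r' g' f g'

  after r': (1 4 3 5)
  after g': (1 2)(3 4)
  after f: (1 4 2 5 3)
  after g': (1 2 4)(3 5)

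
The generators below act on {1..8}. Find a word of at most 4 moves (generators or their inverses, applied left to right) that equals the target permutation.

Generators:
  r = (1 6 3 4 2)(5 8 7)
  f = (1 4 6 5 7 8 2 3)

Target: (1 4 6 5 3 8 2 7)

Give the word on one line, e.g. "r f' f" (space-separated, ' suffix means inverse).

  after f': (1 3 2 8 7 5 6 4)
  after f': (1 2 7 6)(3 8 5 4)
  after r: (2 5)(3 7)
  after f: (1 4 6 5 3 8 2 7)

f' f' r f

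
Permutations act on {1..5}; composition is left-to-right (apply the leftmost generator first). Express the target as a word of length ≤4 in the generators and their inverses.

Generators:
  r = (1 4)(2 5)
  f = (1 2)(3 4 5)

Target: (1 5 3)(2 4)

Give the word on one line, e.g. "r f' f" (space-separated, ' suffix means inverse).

f r'

  after f: (1 2)(3 4 5)
  after r': (1 5 3)(2 4)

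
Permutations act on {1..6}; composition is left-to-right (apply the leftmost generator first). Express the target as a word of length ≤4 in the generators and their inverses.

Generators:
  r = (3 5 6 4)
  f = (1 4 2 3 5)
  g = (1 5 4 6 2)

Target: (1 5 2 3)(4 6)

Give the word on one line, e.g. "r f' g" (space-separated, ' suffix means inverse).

f g'

  after f: (1 4 2 3 5)
  after g': (1 5 2 3)(4 6)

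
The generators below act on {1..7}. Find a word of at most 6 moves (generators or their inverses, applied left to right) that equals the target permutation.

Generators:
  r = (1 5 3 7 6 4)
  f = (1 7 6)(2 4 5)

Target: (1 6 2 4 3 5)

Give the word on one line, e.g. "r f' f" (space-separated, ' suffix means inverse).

r' r' r' f

  after r': (1 4 6 7 3 5)
  after r': (1 6 3)(4 7 5)
  after r': (1 7)(3 4)(5 6)
  after f: (1 6 2 4 3 5)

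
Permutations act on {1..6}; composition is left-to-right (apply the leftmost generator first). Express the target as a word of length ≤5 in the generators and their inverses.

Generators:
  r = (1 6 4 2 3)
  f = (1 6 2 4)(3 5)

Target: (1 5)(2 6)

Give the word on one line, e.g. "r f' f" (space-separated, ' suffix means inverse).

  after f: (1 6 2 4)(3 5)
  after r: (1 4 6 3 5)
  after r: (1 2 3 5 6)
  after r: (1 3 5 4 2)
  after f: (1 5)(2 6)

f r r r f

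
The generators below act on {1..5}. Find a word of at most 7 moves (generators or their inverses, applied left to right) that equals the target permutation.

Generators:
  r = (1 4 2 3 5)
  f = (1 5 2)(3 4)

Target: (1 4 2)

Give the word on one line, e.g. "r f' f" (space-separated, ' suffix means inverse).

r r f' r' f'

  after r: (1 4 2 3 5)
  after r: (1 2 5 4 3)
  after f': (1 5 3 2)
  after r': (1 3 4)(2 5)
  after f': (1 4 2)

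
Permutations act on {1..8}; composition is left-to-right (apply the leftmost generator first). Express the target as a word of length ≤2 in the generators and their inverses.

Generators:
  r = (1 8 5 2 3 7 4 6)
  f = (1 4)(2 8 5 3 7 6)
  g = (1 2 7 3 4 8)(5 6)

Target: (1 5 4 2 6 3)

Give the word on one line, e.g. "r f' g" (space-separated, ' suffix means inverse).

  after r': (1 6 4 7 3 2 5 8)
  after g': (1 5 4 2 6 3)

r' g'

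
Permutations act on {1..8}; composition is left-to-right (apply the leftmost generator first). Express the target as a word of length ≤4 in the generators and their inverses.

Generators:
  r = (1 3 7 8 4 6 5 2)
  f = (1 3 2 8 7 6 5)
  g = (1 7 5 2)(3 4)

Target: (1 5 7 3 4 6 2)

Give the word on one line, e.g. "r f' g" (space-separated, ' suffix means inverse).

  after r: (1 3 7 8 4 6 5 2)
  after f: (1 2 3 6)(4 5 8)
  after r': (1 5 7 3 4 6 2)

r f r'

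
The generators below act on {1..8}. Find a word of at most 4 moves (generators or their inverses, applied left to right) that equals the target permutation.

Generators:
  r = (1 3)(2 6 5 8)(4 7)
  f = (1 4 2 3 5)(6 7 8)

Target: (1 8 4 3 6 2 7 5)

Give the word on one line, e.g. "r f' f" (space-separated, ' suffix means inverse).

f' r

  after f': (1 5 3 2 4)(6 8 7)
  after r: (1 8 4 3 6 2 7 5)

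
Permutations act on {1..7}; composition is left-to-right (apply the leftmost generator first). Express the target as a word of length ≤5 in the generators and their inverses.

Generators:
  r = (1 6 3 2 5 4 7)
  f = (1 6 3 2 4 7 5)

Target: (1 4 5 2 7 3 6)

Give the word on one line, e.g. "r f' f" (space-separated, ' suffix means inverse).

r' f f r' f'

  after r': (1 7 4 5 2 3 6)
  after f: (1 5 4)
  after f: (2 4 6 3)(5 7)
  after r': (1 7 2 5 4)
  after f': (1 4 5 2 7 3 6)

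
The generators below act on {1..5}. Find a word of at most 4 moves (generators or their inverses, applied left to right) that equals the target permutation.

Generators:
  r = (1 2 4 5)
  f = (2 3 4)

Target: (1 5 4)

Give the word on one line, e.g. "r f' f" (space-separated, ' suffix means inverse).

r f' r f'

  after r: (1 2 4 5)
  after f': (1 4 5)(2 3)
  after r: (1 5 2 3 4)
  after f': (1 5 4)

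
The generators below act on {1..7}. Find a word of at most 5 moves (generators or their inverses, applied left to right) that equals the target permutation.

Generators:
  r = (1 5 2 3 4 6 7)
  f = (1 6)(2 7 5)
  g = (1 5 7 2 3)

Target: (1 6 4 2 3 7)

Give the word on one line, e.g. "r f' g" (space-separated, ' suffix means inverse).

  after r': (1 7 6 4 3 2 5)
  after g': (1 5 3 7 6 4 2)
  after g': (2 3 5)(4 7 6)
  after f': (1 6 4 2 3 7)

r' g' g' f'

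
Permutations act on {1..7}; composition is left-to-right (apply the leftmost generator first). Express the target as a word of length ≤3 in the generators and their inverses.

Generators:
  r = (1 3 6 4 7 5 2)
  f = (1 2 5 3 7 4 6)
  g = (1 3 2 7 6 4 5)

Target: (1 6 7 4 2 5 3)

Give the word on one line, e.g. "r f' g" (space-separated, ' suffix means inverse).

g r

  after g: (1 3 2 7 6 4 5)
  after r: (1 6 7 4 2 5 3)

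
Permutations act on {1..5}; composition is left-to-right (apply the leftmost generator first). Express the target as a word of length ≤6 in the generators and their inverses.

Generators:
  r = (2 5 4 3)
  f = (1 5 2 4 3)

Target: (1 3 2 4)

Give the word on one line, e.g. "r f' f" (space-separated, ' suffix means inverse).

  after r: (2 5 4 3)
  after r: (2 4)(3 5)
  after f: (1 5)(2 3)
  after r: (1 4 3 5)
  after f: (1 3 2 4)

r r f r f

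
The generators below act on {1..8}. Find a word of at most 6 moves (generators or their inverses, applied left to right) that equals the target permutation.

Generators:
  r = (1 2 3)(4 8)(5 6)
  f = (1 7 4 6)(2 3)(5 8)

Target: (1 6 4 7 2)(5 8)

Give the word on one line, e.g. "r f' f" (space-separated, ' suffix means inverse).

f f f r' r'

  after f: (1 7 4 6)(2 3)(5 8)
  after f: (1 4)(6 7)
  after f: (1 6 4 7)(2 3)(5 8)
  after r': (1 5 4 7 3)(6 8)
  after r': (1 6 4 7 2)(5 8)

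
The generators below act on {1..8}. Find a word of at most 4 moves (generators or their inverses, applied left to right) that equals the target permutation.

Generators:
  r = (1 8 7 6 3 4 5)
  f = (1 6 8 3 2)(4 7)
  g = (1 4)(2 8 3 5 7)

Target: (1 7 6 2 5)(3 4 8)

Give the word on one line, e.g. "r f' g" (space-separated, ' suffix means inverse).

r g' g'

  after r: (1 8 7 6 3 4 5)
  after g': (1 2 7 6 8 5 4 3)
  after g': (1 7 6 2 5)(3 4 8)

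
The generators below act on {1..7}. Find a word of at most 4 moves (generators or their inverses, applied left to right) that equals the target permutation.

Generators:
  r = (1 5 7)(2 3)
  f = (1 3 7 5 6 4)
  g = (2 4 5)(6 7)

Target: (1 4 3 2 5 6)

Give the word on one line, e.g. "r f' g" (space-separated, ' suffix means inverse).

r f f

  after r: (1 5 7)(2 3)
  after f: (1 6 4)(2 7 3)
  after f: (1 4 3 2 5 6)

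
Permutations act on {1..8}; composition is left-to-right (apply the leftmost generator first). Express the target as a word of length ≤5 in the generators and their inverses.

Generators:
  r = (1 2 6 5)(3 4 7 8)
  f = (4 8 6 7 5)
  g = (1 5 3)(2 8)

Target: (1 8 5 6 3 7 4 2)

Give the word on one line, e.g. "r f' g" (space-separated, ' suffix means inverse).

r' f' g r

  after r': (1 5 6 2)(3 8 7 4)
  after f': (1 7 5 8 6 2)(3 4)
  after g: (1 7 3 4)(2 5)(6 8)
  after r: (1 8 5 6 3 7 4 2)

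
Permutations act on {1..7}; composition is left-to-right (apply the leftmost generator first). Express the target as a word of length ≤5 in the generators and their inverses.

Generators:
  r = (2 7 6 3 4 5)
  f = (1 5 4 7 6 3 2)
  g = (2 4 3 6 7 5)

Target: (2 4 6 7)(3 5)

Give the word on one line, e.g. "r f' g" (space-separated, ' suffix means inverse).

  after r': (2 5 4 3 6 7)
  after r': (2 4 6)(3 7 5)
  after r': (2 3)(4 7)(5 6)
  after g': (2 4 6 7)(3 5)

r' r' r' g'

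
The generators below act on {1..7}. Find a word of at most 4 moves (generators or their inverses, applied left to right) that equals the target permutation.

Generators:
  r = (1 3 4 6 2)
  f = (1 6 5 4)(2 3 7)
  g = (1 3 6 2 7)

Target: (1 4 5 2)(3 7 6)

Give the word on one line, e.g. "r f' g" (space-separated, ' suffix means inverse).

  after f': (1 4 5 6)(2 7 3)
  after g: (1 4 5 2)(3 7 6)

f' g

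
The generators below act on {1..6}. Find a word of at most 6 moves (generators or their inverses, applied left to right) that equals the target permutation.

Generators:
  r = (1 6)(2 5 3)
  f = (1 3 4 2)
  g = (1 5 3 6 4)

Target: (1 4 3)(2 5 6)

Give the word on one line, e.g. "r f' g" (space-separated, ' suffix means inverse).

g' f g f'

  after g': (1 4 6 3 5)
  after f: (1 2)(3 5)(4 6)
  after g: (1 2 5 6)
  after f': (1 4 3)(2 5 6)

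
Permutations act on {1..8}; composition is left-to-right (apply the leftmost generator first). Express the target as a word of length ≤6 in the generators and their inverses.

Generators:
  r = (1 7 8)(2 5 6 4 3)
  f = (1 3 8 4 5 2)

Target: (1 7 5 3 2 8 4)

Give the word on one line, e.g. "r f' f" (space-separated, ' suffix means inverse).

  after f': (1 2 5 4 8 3)
  after r': (1 3 8 4 7)(5 6)
  after f: (1 8 5 6 2)(3 4 7)
  after r: (2 7)(4 8 6 5)
  after r: (1 7 5 3 2 8 4)

f' r' f r r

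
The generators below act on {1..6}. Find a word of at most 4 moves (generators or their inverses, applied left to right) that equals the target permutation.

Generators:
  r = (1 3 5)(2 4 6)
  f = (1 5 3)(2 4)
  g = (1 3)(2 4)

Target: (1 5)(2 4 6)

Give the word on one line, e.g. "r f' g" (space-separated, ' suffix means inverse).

  after r: (1 3 5)(2 4 6)
  after g': (3 5)(4 6)
  after f: (1 5)(2 4 6)

r g' f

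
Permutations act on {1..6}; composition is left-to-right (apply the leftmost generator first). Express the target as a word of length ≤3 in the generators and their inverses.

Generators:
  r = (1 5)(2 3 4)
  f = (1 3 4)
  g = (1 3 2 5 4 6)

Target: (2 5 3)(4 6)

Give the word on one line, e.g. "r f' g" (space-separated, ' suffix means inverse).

g f'

  after g: (1 3 2 5 4 6)
  after f': (2 5 3)(4 6)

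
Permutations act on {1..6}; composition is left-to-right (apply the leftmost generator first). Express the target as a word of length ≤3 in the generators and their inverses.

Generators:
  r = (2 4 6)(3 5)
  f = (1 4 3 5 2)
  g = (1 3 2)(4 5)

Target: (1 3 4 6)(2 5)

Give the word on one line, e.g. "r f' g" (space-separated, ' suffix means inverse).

  after r: (2 4 6)(3 5)
  after g: (1 3 4 6)(2 5)

r g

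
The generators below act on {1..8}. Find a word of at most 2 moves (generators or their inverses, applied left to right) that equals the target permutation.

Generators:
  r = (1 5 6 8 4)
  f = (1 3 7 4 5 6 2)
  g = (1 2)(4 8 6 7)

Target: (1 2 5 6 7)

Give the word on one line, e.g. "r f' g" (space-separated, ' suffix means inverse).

  after g: (1 2)(4 8 6 7)
  after r: (1 2 5 6 7)

g r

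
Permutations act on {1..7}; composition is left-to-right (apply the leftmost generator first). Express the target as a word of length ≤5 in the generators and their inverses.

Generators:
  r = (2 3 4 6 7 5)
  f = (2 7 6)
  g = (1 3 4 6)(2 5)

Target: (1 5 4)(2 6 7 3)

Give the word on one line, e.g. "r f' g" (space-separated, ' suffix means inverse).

g' g' r' r' r'

  after g': (1 6 4 3)(2 5)
  after g': (1 4)(3 6)
  after r': (1 3 4)(2 5 7 6)
  after r': (1 2 7 4)(5 6)
  after r': (1 5 4)(2 6 7 3)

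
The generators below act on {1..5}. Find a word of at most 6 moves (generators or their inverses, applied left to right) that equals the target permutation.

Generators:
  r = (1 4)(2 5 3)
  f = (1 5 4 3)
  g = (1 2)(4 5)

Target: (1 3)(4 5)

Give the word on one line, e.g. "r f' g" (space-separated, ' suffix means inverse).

f' r r r

  after f': (1 3 4 5)
  after r: (1 2 5 4 3)
  after r: (1 5)(2 3 4)
  after r: (1 3)(4 5)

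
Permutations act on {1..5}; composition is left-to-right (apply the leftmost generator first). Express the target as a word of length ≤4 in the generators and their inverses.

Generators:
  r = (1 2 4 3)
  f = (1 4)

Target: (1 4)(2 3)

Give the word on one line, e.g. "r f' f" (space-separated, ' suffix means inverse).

  after r': (1 3 4 2)
  after r': (1 4)(2 3)

r' r'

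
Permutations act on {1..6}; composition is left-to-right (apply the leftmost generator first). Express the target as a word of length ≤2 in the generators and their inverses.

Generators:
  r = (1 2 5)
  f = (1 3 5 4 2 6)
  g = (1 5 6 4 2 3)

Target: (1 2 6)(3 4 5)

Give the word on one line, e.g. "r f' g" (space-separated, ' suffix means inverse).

g' g'

  after g': (1 3 2 4 6 5)
  after g': (1 2 6)(3 4 5)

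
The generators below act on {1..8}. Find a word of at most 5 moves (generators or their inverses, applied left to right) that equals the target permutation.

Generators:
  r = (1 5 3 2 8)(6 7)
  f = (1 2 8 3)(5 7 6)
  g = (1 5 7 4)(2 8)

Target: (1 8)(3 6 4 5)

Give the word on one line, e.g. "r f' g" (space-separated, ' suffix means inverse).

r' g r

  after r': (1 8 2 3 5)(6 7)
  after g: (1 2 3 7 6 4)
  after r: (1 8)(3 6 4 5)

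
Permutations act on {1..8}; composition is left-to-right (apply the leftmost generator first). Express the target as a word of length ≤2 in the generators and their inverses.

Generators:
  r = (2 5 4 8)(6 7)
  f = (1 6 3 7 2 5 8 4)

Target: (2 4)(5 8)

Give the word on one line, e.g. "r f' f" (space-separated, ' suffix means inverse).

  after r': (2 8 4 5)(6 7)
  after r': (2 4)(5 8)

r' r'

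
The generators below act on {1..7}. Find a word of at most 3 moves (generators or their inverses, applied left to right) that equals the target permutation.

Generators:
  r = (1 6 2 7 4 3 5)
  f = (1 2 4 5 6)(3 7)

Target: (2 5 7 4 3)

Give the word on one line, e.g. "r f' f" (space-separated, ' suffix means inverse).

  after f': (1 6 5 4 2)(3 7)
  after r: (1 2 6)(3 4 7 5)
  after f': (2 5 7 4 3)

f' r f'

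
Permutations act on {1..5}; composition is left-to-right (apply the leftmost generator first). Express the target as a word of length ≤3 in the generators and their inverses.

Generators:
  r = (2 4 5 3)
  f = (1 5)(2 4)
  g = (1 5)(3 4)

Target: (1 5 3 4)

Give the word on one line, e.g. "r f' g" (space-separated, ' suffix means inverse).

r f

  after r: (2 4 5 3)
  after f: (1 5 3 4)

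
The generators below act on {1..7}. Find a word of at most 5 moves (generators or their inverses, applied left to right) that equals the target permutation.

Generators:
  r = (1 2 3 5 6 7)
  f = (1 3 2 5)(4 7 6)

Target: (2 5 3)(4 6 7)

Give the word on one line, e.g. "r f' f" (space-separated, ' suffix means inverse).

r f' r f

  after r: (1 2 3 5 6 7)
  after f': (1 3 2)(4 6)(5 7)
  after r: (1 5)(4 7 6)
  after f: (2 5 3)(4 6 7)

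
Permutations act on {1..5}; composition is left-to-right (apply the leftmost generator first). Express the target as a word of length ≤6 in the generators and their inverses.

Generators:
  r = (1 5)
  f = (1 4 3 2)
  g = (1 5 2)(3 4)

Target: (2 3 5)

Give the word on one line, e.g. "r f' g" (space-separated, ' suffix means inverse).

g' g' f g'

  after g': (1 2 5)(3 4)
  after g': (1 5 2)
  after f: (1 5)(2 4 3)
  after g': (2 3 5)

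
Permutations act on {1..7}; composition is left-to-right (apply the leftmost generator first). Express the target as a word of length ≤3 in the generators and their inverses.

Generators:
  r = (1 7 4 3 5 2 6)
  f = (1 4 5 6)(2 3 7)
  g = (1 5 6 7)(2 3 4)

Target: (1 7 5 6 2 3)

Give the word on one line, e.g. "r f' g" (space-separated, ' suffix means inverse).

  after f: (1 4 5 6)(2 3 7)
  after g': (1 3 6 7 4)
  after f: (1 7 5 6 2 3)

f g' f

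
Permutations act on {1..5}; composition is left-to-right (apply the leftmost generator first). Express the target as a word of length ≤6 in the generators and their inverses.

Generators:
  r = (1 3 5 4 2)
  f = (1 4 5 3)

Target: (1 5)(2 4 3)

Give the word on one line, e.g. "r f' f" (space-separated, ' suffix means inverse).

f f r f

  after f: (1 4 5 3)
  after f: (1 5)(3 4)
  after r: (1 4 5 3 2)
  after f: (1 5)(2 4 3)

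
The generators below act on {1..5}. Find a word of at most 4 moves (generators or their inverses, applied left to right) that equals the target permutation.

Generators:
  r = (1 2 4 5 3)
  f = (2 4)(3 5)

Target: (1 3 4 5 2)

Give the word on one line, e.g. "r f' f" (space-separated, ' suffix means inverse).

  after f: (2 4)(3 5)
  after r': (1 3 4)
  after r': (1 5 4 3 2)
  after f': (1 3 4 5 2)

f r' r' f'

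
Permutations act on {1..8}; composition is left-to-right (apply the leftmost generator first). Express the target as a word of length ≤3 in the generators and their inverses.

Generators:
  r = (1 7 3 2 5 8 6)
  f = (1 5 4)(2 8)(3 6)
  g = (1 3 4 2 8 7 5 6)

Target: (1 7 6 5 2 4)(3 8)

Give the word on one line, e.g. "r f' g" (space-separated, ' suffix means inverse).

r f

  after r: (1 7 3 2 5 8 6)
  after f: (1 7 6 5 2 4)(3 8)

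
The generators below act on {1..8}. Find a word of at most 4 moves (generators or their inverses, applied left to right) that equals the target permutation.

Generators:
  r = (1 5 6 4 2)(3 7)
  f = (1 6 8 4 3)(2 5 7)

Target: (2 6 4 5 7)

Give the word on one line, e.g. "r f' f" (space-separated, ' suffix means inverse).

  after f': (1 3 4 8 6)(2 7 5)
  after r: (1 7 6 5)(2 3)(4 8)
  after f': (1 5 3 7)(2 4 6)
  after r': (2 6 4 5 7)

f' r f' r'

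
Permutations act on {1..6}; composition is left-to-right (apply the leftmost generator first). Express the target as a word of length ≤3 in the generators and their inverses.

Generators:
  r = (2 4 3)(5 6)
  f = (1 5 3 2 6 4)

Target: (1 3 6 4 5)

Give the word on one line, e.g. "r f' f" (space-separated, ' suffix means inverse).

f' r

  after f': (1 4 6 2 3 5)
  after r: (1 3 6 4 5)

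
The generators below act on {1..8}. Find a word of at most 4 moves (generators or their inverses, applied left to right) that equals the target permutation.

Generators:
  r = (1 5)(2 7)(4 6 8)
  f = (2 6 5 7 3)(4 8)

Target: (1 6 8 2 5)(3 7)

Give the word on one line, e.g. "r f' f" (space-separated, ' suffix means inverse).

r' f'

  after r': (1 5)(2 7)(4 8 6)
  after f': (1 6 8 2 5)(3 7)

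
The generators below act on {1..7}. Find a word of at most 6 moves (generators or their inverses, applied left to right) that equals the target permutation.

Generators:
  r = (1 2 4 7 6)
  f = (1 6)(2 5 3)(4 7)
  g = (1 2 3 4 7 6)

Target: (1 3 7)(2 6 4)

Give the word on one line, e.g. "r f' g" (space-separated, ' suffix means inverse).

  after g': (1 6 7 4 3 2)
  after f': (2 6 4 5)
  after g: (1 2)(3 4 5)(6 7)
  after f': (1 3 7)(2 6 4)

g' f' g f'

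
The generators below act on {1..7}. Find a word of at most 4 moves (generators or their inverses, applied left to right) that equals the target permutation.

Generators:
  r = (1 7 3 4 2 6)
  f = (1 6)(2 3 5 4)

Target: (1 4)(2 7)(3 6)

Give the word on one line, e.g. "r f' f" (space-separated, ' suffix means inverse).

  after r: (1 7 3 4 2 6)
  after r: (1 3 2)(4 6 7)
  after r: (1 4)(2 7)(3 6)

r r r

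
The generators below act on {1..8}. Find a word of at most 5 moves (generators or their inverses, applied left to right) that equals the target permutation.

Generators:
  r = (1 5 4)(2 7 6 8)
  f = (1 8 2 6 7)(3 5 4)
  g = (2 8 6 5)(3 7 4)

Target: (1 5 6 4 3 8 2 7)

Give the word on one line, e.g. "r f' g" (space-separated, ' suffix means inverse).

g r' r'

  after g: (2 8 6 5)(3 7 4)
  after r': (1 4 3 2 6)(5 8 7)
  after r': (1 5 6 4 3 8 2 7)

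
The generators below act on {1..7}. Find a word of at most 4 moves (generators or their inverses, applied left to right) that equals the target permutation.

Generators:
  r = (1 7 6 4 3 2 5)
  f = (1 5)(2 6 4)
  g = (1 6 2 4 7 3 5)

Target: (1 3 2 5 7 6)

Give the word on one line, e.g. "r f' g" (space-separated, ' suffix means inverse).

  after g': (1 5 3 7 4 2 6)
  after g': (1 3 4 6 5 7 2)
  after f: (1 3 2 5 7 6)

g' g' f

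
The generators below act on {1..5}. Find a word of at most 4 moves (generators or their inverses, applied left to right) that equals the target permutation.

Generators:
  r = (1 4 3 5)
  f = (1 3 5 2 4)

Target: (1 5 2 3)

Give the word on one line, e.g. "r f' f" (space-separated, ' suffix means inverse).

f r

  after f: (1 3 5 2 4)
  after r: (1 5 2 3)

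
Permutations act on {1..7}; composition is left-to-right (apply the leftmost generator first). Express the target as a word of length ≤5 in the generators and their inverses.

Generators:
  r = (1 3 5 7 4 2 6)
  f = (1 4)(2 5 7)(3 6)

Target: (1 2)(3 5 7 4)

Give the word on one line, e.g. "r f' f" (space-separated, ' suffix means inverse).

  after f': (1 4)(2 7 5)(3 6)
  after f': (2 5 7)
  after r: (1 3 5 4 2 7 6)
  after r: (1 5 2 4 6 3 7)
  after f': (1 2)(3 5 7 4)

f' f' r r f'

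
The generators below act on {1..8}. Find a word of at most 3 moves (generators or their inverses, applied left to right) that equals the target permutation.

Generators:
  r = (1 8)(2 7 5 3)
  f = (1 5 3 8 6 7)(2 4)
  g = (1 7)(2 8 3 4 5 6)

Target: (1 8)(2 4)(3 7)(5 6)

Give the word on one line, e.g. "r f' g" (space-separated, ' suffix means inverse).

f f f

  after f: (1 5 3 8 6 7)(2 4)
  after f: (1 3 6)(5 8 7)
  after f: (1 8)(2 4)(3 7)(5 6)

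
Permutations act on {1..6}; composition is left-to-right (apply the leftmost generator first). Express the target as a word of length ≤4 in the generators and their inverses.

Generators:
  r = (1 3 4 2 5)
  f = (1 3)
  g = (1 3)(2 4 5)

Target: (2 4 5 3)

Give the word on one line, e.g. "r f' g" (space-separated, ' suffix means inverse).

  after r: (1 3 4 2 5)
  after g': (2 4 5 3)

r g'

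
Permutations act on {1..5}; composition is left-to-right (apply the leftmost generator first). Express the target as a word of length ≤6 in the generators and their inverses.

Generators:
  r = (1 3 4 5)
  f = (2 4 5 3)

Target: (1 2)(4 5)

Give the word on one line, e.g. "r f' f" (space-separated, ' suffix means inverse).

  after r: (1 3 4 5)
  after f: (1 2 4 3 5)
  after r: (1 2 5 3)
  after r: (1 2)(4 5)

r f r r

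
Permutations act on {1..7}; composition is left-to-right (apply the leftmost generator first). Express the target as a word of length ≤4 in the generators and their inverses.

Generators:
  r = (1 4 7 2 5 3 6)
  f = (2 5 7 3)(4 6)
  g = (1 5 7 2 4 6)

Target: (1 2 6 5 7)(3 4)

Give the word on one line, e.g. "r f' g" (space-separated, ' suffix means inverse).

  after r: (1 4 7 2 5 3 6)
  after g: (1 6 5 3)(2 7 4)
  after r': (1 3 6 2 4 7)
  after f: (1 2 6 5 7)(3 4)

r g r' f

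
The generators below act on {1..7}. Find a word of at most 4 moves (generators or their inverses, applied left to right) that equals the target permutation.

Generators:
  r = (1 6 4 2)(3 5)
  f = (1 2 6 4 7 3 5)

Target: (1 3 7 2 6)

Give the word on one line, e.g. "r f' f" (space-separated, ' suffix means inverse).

f' r

  after f': (1 5 3 7 4 6 2)
  after r: (1 3 7 2 6)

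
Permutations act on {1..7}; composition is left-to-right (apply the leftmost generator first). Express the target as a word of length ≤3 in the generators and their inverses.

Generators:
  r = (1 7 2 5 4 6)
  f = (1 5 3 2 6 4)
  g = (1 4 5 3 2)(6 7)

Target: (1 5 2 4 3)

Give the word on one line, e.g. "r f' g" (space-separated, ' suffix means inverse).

  after g: (1 4 5 3 2)(6 7)
  after g: (1 5 2 4 3)

g g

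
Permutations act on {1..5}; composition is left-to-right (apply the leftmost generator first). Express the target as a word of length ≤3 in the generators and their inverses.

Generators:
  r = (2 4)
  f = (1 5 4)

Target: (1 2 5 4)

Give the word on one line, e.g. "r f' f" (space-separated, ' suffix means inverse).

f' r' f'

  after f': (1 4 5)
  after r': (1 2 4 5)
  after f': (1 2 5 4)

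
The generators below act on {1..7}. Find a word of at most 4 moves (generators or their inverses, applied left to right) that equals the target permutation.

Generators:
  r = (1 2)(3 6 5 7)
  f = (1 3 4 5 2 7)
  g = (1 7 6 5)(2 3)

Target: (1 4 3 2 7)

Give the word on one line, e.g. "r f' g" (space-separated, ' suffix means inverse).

  after f': (1 7 2 5 4 3)
  after g: (1 6 5 4 2)(3 7)
  after r': (1 3 5 4)
  after f: (1 4 3 2 7)

f' g r' f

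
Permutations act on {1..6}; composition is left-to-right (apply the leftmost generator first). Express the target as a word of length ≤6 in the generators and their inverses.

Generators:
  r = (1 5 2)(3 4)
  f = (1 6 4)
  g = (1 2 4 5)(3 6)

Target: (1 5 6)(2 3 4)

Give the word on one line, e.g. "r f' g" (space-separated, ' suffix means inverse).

  after f: (1 6 4)
  after g': (1 3 6 2)(4 5)
  after r: (1 4 2 5 3 6)
  after g': (1 2 4)(5 6)
  after r': (1 5 6)(2 3 4)

f g' r g' r'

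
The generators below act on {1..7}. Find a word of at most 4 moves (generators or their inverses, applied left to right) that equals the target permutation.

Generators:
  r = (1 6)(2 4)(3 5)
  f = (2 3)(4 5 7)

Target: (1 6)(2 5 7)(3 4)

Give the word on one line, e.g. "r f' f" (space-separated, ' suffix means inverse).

  after f: (2 3)(4 5 7)
  after r': (1 6)(2 5 7)(3 4)

f r'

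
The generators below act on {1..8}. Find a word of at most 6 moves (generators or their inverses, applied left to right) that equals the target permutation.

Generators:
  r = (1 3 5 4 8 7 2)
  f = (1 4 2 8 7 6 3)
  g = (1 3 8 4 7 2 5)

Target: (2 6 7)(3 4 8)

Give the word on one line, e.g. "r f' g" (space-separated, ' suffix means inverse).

r f g f

  after r: (1 3 5 4 8 7 2)
  after f: (2 4 7 8 6 3 5)
  after g: (1 3)(2 7 4)(6 8)
  after f: (2 6 7)(3 4 8)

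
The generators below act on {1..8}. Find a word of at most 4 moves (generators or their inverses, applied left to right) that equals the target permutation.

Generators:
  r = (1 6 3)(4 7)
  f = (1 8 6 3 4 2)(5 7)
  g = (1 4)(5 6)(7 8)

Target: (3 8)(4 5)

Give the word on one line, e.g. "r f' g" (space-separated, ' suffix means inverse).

f' g' f' g'

  after f': (1 2 4 3 6 8)(5 7)
  after g': (1 2)(3 5 8 4)(6 7)
  after f': (1 4 6 5)(3 7 8)
  after g': (3 8)(4 5)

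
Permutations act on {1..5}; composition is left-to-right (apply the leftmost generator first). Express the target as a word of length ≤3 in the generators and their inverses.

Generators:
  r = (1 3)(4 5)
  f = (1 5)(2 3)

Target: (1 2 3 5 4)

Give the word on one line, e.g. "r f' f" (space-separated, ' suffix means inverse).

  after r': (1 3)(4 5)
  after f: (1 2 3 5 4)

r' f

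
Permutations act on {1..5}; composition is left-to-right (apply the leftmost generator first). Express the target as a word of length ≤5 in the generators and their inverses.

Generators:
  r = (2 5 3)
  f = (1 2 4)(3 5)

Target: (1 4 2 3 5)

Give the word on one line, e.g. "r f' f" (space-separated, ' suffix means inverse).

  after r': (2 3 5)
  after f: (1 2 5 4)
  after f: (1 4 2 3 5)

r' f f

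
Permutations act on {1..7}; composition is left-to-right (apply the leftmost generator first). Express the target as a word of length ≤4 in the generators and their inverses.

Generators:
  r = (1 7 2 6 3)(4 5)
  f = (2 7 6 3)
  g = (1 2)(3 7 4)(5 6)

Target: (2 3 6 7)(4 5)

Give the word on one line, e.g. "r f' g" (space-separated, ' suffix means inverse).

r' f' r r

  after r': (1 3 6 2 7)(4 5)
  after f': (1 6 3 7)(4 5)
  after r: (1 3 2 6)
  after r: (2 3 6 7)(4 5)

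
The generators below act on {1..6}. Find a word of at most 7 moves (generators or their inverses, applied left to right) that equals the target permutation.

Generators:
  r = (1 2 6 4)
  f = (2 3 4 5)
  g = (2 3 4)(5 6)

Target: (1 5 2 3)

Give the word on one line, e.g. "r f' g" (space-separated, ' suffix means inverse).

g' r' g' f' f'

  after g': (2 4 3)(5 6)
  after r': (1 4 3)(2 6 5)
  after g': (1 3)(2 5 4)
  after f': (1 2 4 5 3)
  after f': (1 5 2 3)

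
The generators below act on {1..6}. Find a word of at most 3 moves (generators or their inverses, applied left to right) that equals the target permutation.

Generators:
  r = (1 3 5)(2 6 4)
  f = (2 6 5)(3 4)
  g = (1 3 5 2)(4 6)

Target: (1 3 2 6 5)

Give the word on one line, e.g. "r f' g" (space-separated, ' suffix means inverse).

r' g'

  after r': (1 5 3)(2 4 6)
  after g': (1 3 2 6 5)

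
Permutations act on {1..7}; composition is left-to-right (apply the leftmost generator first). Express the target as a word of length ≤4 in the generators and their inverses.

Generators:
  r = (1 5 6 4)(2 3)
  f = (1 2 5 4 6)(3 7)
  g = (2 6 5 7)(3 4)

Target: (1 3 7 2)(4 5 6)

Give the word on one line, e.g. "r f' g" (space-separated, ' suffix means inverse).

  after f: (1 2 5 4 6)(3 7)
  after r': (1 3 7 2)(4 5 6)

f r'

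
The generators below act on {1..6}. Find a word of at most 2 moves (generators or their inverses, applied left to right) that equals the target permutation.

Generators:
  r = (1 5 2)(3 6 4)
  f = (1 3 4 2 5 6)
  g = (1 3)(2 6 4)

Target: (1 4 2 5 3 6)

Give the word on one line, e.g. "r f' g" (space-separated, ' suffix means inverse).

r' g'

  after r': (1 2 5)(3 4 6)
  after g': (1 4 2 5 3 6)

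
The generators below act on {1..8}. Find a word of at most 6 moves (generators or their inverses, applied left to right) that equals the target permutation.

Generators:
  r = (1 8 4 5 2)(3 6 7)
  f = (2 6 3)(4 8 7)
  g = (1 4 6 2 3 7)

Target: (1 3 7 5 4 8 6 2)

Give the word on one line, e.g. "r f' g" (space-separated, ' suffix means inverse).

  after f: (2 6 3)(4 8 7)
  after r: (1 8 3)(2 7 5)
  after f: (1 7 5 6 3)(2 4 8)
  after g': (1 3 7 5 4 8 6 2)

f r f g'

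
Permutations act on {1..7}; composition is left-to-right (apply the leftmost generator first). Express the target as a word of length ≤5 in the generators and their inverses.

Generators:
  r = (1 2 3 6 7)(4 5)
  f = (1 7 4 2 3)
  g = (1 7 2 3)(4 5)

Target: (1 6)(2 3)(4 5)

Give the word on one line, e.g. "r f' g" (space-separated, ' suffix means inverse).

  after g': (1 3 2 7)(4 5)
  after r: (1 6 7 2)
  after g': (1 6)(2 3)(4 5)

g' r g'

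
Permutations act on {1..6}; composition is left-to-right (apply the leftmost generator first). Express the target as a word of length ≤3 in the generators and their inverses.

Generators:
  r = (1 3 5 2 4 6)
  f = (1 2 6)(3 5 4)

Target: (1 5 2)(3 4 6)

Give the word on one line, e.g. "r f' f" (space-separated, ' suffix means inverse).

  after r': (1 6 4 2 5 3)
  after f': (1 2 3 6 5 4)
  after r': (1 5 2)(3 4 6)

r' f' r'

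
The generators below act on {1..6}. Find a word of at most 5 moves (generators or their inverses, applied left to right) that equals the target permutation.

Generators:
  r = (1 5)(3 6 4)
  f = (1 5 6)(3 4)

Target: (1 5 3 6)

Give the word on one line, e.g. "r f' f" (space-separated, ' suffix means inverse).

r r r f' r'

  after r: (1 5)(3 6 4)
  after r: (3 4 6)
  after r: (1 5)
  after f': (3 4)(5 6)
  after r': (1 5 3 6)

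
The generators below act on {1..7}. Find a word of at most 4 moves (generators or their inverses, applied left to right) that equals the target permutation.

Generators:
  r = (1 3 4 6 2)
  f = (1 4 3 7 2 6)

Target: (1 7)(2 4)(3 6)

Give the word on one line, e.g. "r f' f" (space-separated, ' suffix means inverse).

f f f

  after f: (1 4 3 7 2 6)
  after f: (1 3 2)(4 7 6)
  after f: (1 7)(2 4)(3 6)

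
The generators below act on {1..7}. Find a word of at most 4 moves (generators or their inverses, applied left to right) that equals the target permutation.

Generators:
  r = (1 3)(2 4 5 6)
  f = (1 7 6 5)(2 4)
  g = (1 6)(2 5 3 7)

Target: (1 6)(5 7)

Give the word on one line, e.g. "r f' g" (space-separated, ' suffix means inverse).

  after f': (1 5 6 7)(2 4)
  after f': (1 6)(5 7)

f' f'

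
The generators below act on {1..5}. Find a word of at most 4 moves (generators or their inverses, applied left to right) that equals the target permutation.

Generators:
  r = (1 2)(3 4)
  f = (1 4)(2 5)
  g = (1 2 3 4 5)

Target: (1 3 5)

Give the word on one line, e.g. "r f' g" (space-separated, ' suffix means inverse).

  after r: (1 2)(3 4)
  after g: (1 3 5)

r g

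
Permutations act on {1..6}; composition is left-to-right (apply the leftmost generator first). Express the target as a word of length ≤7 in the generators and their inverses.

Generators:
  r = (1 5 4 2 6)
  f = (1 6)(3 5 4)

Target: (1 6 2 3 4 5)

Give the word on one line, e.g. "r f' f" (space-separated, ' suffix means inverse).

f r f r f'

  after f: (1 6)(3 5 4)
  after r: (2 6 5)(3 4)
  after f: (1 6 4 5 2)
  after r: (2 5 6)
  after f': (1 6 2 3 4 5)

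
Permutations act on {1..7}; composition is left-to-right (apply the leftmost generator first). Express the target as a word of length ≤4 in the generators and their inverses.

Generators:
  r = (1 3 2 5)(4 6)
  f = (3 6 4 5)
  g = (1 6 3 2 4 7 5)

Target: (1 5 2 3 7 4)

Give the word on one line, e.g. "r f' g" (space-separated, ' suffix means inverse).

  after f': (3 5 4 6)
  after g': (1 5 2 3 7 4)

f' g'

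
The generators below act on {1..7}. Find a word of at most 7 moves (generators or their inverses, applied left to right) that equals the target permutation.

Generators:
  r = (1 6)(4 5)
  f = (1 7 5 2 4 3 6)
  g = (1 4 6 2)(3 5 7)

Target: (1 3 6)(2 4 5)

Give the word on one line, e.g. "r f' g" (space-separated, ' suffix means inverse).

  after f: (1 7 5 2 4 3 6)
  after g: (1 3 2 6 4 5)
  after g: (1 5 4 7 3)
  after g: (1 7 5 6 2)(3 4)
  after g: (1 3 6)(2 4 5)

f g g g g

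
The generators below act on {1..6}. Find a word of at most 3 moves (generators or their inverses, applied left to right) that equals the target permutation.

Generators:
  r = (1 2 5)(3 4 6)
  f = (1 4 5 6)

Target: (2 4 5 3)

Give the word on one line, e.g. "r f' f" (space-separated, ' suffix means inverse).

  after r: (1 2 5)(3 4 6)
  after f: (1 2 6 3 5 4)
  after r': (2 4 5 3)

r f r'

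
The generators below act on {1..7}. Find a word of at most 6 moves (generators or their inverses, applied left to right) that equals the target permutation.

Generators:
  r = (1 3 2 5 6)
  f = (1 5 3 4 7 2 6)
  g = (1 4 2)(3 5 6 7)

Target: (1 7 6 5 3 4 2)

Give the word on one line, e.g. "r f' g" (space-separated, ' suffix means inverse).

g r g f'

  after g: (1 4 2)(3 5 6 7)
  after r: (1 4 5)(2 3 6 7)
  after g: (1 2 5 4 6 3 7)
  after f': (1 7 6 5 3 4 2)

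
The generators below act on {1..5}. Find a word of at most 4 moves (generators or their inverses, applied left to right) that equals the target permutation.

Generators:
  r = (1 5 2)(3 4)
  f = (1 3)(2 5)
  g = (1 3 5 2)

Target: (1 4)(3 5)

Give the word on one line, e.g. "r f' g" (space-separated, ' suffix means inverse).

  after f': (1 3)(2 5)
  after r': (1 4 3 2)
  after g': (1 4)(3 5)

f' r' g'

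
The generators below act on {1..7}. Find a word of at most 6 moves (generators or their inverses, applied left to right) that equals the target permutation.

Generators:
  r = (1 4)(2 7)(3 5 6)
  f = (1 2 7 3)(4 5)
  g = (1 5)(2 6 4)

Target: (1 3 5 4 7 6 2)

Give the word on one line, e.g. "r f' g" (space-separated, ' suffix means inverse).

r g' g' f' f'

  after r: (1 4)(2 7)(3 5 6)
  after g': (1 6 3)(2 7 4 5)
  after g': (1 2 7 6 3 5 4)
  after f': (3 4)(6 7)
  after f': (1 3 5 4 7 6 2)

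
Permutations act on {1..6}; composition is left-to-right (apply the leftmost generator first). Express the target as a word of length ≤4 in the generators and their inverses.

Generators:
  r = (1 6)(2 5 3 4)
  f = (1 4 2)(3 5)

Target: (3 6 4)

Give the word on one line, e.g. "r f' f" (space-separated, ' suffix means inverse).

  after r: (1 6)(2 5 3 4)
  after f: (1 6 4)(2 3)
  after f: (1 6 2 5 3)
  after r': (3 6 4)

r f f r'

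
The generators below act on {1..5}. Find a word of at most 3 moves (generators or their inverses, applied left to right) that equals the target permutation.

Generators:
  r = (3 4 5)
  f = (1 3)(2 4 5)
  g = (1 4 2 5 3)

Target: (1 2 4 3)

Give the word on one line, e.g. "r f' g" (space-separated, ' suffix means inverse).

  after r': (3 5 4)
  after g: (1 4)(2 5)
  after f': (1 2 4 3)

r' g f'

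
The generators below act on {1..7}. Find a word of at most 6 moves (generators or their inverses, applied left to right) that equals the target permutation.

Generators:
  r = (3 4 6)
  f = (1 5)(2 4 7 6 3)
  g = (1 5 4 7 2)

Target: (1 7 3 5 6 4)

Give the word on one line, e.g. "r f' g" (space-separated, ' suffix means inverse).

f g g r

  after f: (1 5)(2 4 7 6 3)
  after g: (1 4 2 7 6 3)
  after g: (1 7 6 3 5 4)
  after r: (1 7 3 5 6 4)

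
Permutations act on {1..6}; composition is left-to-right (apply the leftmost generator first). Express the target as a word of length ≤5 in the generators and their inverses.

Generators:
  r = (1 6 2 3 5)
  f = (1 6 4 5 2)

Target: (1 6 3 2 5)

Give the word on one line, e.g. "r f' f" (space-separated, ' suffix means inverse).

  after f: (1 6 4 5 2)
  after f: (1 4 2 6 5)
  after f: (1 5 6 2 4)
  after r: (2 4 6 3 5)
  after f: (1 6 3 2 5)

f f f r f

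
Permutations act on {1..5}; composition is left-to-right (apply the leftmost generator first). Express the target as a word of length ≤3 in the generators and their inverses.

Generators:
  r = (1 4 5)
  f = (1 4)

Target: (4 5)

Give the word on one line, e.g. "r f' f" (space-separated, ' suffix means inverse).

  after r': (1 5 4)
  after r': (1 4 5)
  after f: (4 5)

r' r' f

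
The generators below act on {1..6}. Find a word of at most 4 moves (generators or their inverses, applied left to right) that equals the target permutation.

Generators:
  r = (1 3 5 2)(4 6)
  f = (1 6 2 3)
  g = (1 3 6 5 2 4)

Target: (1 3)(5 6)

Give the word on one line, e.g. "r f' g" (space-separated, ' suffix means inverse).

  after f': (1 3 2 6)
  after r: (1 5 2 4 6 3)
  after r: (1 2 6 5)
  after f: (1 3)(5 6)

f' r r f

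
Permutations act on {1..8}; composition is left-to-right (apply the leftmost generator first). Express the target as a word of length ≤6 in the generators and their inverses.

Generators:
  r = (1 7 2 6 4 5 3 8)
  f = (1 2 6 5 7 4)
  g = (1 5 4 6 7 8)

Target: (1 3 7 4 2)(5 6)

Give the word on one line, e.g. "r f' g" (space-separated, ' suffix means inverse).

  after g': (1 8 7 6 4 5)
  after r': (1 3 5 8)(2 7)
  after g': (1 3)(2 6 4 5 7)
  after f': (1 3 4 6 7)
  after f': (1 3 7 4 2)(5 6)

g' r' g' f' f'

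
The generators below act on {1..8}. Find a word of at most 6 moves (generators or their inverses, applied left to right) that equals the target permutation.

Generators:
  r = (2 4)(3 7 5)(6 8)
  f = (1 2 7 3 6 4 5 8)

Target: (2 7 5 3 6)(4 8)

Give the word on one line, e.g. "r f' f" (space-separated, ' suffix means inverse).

  after f: (1 2 7 3 6 4 5 8)
  after r: (1 4 3 8)(2 5 6)
  after f': (1 6)(2 4 7)(3 5)
  after r: (1 8 6)(4 5 7)
  after f: (2 7 5 3 6)(4 8)

f r f' r f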